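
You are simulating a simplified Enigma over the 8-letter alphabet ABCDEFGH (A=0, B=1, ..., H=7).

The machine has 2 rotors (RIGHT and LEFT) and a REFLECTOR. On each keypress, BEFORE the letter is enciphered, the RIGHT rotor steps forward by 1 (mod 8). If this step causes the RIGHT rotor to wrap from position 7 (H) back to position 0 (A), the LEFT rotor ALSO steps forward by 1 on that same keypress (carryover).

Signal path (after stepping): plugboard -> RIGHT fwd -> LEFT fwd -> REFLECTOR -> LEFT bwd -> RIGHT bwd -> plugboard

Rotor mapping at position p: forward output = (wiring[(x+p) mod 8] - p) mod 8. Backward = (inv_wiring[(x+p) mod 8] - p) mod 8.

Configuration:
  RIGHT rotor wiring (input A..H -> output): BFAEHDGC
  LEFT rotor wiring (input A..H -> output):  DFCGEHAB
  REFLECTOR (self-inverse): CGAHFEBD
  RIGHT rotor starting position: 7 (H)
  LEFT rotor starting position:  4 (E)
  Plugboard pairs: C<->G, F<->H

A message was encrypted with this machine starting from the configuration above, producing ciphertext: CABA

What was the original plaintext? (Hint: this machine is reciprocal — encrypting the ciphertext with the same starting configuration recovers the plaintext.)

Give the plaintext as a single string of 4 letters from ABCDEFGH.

Char 1 ('C'): step: R->0, L->5 (L advanced); C->plug->G->R->G->L->B->refl->G->L'->D->R'->F->plug->H
Char 2 ('A'): step: R->1, L=5; A->plug->A->R->E->L->A->refl->C->L'->A->R'->H->plug->F
Char 3 ('B'): step: R->2, L=5; B->plug->B->R->C->L->E->refl->F->L'->F->R'->C->plug->G
Char 4 ('A'): step: R->3, L=5; A->plug->A->R->B->L->D->refl->H->L'->H->R'->E->plug->E

Answer: HFGE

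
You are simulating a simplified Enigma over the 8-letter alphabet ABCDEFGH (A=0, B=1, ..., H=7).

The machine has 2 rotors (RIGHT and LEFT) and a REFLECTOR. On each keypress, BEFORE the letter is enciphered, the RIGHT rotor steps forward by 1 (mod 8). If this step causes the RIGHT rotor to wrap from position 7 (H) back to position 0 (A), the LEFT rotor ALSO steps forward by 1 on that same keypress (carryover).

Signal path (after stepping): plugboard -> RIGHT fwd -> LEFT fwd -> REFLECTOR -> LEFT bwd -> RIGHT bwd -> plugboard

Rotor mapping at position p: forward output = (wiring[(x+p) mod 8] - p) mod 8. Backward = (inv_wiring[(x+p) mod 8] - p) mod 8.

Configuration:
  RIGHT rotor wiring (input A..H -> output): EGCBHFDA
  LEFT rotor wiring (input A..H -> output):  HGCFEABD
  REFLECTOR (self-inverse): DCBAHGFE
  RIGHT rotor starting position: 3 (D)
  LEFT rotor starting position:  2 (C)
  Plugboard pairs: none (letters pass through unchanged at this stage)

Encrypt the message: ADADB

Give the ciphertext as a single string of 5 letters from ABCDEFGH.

Answer: GGBGA

Derivation:
Char 1 ('A'): step: R->4, L=2; A->plug->A->R->D->L->G->refl->F->L'->G->R'->G->plug->G
Char 2 ('D'): step: R->5, L=2; D->plug->D->R->H->L->E->refl->H->L'->E->R'->G->plug->G
Char 3 ('A'): step: R->6, L=2; A->plug->A->R->F->L->B->refl->C->L'->C->R'->B->plug->B
Char 4 ('D'): step: R->7, L=2; D->plug->D->R->D->L->G->refl->F->L'->G->R'->G->plug->G
Char 5 ('B'): step: R->0, L->3 (L advanced); B->plug->B->R->G->L->D->refl->A->L'->E->R'->A->plug->A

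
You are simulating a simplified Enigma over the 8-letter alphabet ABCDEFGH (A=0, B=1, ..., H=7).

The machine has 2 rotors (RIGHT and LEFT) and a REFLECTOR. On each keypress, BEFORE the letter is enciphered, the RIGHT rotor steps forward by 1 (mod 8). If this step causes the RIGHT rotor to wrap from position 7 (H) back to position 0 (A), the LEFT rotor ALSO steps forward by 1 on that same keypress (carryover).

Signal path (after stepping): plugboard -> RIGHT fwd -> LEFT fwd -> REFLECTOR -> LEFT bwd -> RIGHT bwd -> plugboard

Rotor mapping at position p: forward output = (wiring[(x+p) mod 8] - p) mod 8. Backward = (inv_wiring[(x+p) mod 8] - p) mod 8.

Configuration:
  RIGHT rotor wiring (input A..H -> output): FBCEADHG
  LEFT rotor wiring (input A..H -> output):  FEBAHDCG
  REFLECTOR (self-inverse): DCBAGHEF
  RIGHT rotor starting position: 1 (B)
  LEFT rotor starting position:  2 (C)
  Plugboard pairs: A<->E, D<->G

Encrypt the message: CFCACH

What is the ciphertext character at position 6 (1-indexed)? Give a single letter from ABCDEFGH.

Char 1 ('C'): step: R->2, L=2; C->plug->C->R->G->L->D->refl->A->L'->E->R'->F->plug->F
Char 2 ('F'): step: R->3, L=2; F->plug->F->R->C->L->F->refl->H->L'->A->R'->C->plug->C
Char 3 ('C'): step: R->4, L=2; C->plug->C->R->D->L->B->refl->C->L'->H->R'->B->plug->B
Char 4 ('A'): step: R->5, L=2; A->plug->E->R->E->L->A->refl->D->L'->G->R'->A->plug->E
Char 5 ('C'): step: R->6, L=2; C->plug->C->R->H->L->C->refl->B->L'->D->R'->D->plug->G
Char 6 ('H'): step: R->7, L=2; H->plug->H->R->A->L->H->refl->F->L'->C->R'->C->plug->C

C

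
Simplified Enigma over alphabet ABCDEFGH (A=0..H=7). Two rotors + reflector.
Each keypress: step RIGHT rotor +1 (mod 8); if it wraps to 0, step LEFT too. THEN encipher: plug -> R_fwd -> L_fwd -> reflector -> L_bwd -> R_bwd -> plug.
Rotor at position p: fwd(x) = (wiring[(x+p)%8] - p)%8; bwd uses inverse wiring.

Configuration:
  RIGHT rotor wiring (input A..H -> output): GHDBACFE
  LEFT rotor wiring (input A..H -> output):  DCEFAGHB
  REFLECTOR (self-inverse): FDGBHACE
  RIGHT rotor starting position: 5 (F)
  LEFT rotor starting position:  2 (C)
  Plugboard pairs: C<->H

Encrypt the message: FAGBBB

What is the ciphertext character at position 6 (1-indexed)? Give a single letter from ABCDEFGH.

Char 1 ('F'): step: R->6, L=2; F->plug->F->R->D->L->E->refl->H->L'->F->R'->E->plug->E
Char 2 ('A'): step: R->7, L=2; A->plug->A->R->F->L->H->refl->E->L'->D->R'->G->plug->G
Char 3 ('G'): step: R->0, L->3 (L advanced); G->plug->G->R->F->L->A->refl->F->L'->B->R'->D->plug->D
Char 4 ('B'): step: R->1, L=3; B->plug->B->R->C->L->D->refl->B->L'->H->R'->D->plug->D
Char 5 ('B'): step: R->2, L=3; B->plug->B->R->H->L->B->refl->D->L'->C->R'->F->plug->F
Char 6 ('B'): step: R->3, L=3; B->plug->B->R->F->L->A->refl->F->L'->B->R'->E->plug->E

E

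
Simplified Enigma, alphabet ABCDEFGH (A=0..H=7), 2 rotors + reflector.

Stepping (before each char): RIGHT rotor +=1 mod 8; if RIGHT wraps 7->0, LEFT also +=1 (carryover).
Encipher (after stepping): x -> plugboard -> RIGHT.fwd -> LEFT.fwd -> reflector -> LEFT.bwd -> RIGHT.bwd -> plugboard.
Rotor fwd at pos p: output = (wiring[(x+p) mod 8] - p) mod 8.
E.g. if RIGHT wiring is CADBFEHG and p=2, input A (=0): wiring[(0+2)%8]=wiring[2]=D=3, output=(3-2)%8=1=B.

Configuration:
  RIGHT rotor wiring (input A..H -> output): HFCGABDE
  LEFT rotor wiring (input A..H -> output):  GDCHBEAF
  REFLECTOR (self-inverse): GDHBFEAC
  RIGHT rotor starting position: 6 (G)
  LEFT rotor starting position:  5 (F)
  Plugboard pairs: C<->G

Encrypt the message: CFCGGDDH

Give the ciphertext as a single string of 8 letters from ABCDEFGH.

Answer: HEACBFGE

Derivation:
Char 1 ('C'): step: R->7, L=5; C->plug->G->R->C->L->A->refl->G->L'->E->R'->H->plug->H
Char 2 ('F'): step: R->0, L->6 (L advanced); F->plug->F->R->B->L->H->refl->C->L'->A->R'->E->plug->E
Char 3 ('C'): step: R->1, L=6; C->plug->G->R->D->L->F->refl->E->L'->E->R'->A->plug->A
Char 4 ('G'): step: R->2, L=6; G->plug->C->R->G->L->D->refl->B->L'->F->R'->G->plug->C
Char 5 ('G'): step: R->3, L=6; G->plug->C->R->G->L->D->refl->B->L'->F->R'->B->plug->B
Char 6 ('D'): step: R->4, L=6; D->plug->D->R->A->L->C->refl->H->L'->B->R'->F->plug->F
Char 7 ('D'): step: R->5, L=6; D->plug->D->R->C->L->A->refl->G->L'->H->R'->C->plug->G
Char 8 ('H'): step: R->6, L=6; H->plug->H->R->D->L->F->refl->E->L'->E->R'->E->plug->E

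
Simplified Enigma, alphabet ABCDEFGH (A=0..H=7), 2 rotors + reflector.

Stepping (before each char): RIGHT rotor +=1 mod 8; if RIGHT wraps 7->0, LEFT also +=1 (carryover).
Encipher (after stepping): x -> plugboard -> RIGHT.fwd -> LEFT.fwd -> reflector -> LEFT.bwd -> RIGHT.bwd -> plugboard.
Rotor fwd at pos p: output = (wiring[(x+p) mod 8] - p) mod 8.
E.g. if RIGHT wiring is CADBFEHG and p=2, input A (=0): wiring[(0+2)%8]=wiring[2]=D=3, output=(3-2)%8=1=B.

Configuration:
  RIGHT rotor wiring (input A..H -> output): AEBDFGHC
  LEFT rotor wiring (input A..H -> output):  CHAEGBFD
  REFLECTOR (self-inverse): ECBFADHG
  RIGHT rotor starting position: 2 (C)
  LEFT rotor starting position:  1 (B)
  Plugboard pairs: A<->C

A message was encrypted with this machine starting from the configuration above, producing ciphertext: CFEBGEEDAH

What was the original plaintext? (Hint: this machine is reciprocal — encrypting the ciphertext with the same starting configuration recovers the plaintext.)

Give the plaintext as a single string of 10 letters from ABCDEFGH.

Answer: GCGFFAGCCE

Derivation:
Char 1 ('C'): step: R->3, L=1; C->plug->A->R->A->L->G->refl->H->L'->B->R'->G->plug->G
Char 2 ('F'): step: R->4, L=1; F->plug->F->R->A->L->G->refl->H->L'->B->R'->A->plug->C
Char 3 ('E'): step: R->5, L=1; E->plug->E->R->H->L->B->refl->C->L'->G->R'->G->plug->G
Char 4 ('B'): step: R->6, L=1; B->plug->B->R->E->L->A->refl->E->L'->F->R'->F->plug->F
Char 5 ('G'): step: R->7, L=1; G->plug->G->R->H->L->B->refl->C->L'->G->R'->F->plug->F
Char 6 ('E'): step: R->0, L->2 (L advanced); E->plug->E->R->F->L->B->refl->C->L'->B->R'->C->plug->A
Char 7 ('E'): step: R->1, L=2; E->plug->E->R->F->L->B->refl->C->L'->B->R'->G->plug->G
Char 8 ('D'): step: R->2, L=2; D->plug->D->R->E->L->D->refl->F->L'->H->R'->A->plug->C
Char 9 ('A'): step: R->3, L=2; A->plug->C->R->D->L->H->refl->G->L'->A->R'->A->plug->C
Char 10 ('H'): step: R->4, L=2; H->plug->H->R->H->L->F->refl->D->L'->E->R'->E->plug->E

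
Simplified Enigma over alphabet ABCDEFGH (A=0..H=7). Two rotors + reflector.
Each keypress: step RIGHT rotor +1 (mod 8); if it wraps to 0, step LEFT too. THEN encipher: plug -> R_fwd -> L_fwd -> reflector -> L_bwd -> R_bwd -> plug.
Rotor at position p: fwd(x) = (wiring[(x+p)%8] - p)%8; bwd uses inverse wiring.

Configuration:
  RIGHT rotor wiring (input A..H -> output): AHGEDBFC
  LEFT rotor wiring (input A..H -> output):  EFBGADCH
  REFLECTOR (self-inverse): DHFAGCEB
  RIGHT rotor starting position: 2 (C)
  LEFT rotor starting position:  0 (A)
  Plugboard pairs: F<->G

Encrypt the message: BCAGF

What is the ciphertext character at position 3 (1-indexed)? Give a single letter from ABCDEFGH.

Char 1 ('B'): step: R->3, L=0; B->plug->B->R->A->L->E->refl->G->L'->D->R'->H->plug->H
Char 2 ('C'): step: R->4, L=0; C->plug->C->R->B->L->F->refl->C->L'->G->R'->D->plug->D
Char 3 ('A'): step: R->5, L=0; A->plug->A->R->E->L->A->refl->D->L'->F->R'->C->plug->C

C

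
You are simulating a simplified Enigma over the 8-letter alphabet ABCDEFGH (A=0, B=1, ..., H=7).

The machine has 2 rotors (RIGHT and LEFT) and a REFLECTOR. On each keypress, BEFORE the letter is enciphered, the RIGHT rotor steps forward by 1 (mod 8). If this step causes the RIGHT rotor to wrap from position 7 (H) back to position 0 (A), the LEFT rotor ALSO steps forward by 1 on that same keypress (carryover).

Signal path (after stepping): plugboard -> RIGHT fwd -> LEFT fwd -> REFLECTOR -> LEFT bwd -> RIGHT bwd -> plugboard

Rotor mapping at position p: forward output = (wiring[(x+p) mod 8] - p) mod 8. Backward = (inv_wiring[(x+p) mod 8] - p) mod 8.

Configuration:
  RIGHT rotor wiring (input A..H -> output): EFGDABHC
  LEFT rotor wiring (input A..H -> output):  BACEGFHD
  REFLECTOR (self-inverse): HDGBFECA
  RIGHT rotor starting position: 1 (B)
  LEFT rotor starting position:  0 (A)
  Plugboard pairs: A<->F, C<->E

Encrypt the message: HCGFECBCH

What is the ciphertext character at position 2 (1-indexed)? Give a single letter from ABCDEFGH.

Char 1 ('H'): step: R->2, L=0; H->plug->H->R->D->L->E->refl->F->L'->F->R'->E->plug->C
Char 2 ('C'): step: R->3, L=0; C->plug->E->R->H->L->D->refl->B->L'->A->R'->A->plug->F

F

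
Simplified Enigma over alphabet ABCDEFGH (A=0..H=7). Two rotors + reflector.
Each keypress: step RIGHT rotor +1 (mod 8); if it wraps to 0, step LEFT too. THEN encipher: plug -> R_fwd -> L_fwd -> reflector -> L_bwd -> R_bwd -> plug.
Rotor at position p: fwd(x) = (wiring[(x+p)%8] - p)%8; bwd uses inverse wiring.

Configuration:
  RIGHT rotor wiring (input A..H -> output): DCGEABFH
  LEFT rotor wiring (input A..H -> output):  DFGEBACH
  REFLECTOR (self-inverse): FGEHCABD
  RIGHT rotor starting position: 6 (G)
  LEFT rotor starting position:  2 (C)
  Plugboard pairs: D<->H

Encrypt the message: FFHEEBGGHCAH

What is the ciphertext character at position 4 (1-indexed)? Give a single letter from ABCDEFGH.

Char 1 ('F'): step: R->7, L=2; F->plug->F->R->B->L->C->refl->E->L'->A->R'->A->plug->A
Char 2 ('F'): step: R->0, L->3 (L advanced); F->plug->F->R->B->L->G->refl->B->L'->A->R'->E->plug->E
Char 3 ('H'): step: R->1, L=3; H->plug->D->R->H->L->D->refl->H->L'->D->R'->C->plug->C
Char 4 ('E'): step: R->2, L=3; E->plug->E->R->D->L->H->refl->D->L'->H->R'->D->plug->H

H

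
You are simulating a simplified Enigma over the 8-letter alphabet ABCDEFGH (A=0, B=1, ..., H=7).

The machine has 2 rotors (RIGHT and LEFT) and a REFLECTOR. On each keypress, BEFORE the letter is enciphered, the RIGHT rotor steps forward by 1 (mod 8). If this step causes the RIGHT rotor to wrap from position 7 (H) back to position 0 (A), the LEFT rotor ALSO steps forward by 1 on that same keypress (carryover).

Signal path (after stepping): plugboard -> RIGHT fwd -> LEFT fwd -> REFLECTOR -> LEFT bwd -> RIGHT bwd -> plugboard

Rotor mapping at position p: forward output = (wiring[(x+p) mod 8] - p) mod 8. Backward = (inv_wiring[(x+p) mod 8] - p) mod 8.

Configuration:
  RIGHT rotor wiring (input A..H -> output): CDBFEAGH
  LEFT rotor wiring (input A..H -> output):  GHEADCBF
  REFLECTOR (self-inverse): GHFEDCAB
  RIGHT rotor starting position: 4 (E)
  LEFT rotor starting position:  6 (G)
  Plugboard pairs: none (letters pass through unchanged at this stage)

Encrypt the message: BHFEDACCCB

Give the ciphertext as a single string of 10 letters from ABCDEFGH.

Answer: ACECEBHAGC

Derivation:
Char 1 ('B'): step: R->5, L=6; B->plug->B->R->B->L->H->refl->B->L'->D->R'->A->plug->A
Char 2 ('H'): step: R->6, L=6; H->plug->H->R->C->L->A->refl->G->L'->E->R'->C->plug->C
Char 3 ('F'): step: R->7, L=6; F->plug->F->R->F->L->C->refl->F->L'->G->R'->E->plug->E
Char 4 ('E'): step: R->0, L->7 (L advanced); E->plug->E->R->E->L->B->refl->H->L'->B->R'->C->plug->C
Char 5 ('D'): step: R->1, L=7; D->plug->D->R->D->L->F->refl->C->L'->H->R'->E->plug->E
Char 6 ('A'): step: R->2, L=7; A->plug->A->R->H->L->C->refl->F->L'->D->R'->B->plug->B
Char 7 ('C'): step: R->3, L=7; C->plug->C->R->F->L->E->refl->D->L'->G->R'->H->plug->H
Char 8 ('C'): step: R->4, L=7; C->plug->C->R->C->L->A->refl->G->L'->A->R'->A->plug->A
Char 9 ('C'): step: R->5, L=7; C->plug->C->R->C->L->A->refl->G->L'->A->R'->G->plug->G
Char 10 ('B'): step: R->6, L=7; B->plug->B->R->B->L->H->refl->B->L'->E->R'->C->plug->C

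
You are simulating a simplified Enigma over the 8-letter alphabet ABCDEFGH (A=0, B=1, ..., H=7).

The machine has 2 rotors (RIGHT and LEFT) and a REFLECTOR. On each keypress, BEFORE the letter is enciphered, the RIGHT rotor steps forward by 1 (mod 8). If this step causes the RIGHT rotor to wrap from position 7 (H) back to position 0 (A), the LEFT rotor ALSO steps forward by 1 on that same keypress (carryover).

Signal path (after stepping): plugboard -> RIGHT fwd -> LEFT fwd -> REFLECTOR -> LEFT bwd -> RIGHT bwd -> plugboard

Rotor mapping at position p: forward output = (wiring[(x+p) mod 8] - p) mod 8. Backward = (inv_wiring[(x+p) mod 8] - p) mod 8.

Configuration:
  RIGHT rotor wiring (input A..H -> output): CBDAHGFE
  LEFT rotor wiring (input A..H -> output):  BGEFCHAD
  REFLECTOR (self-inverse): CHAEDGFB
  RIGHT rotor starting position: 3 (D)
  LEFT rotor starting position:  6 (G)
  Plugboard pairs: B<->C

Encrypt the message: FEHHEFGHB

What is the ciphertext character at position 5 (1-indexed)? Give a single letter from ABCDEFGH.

Char 1 ('F'): step: R->4, L=6; F->plug->F->R->F->L->H->refl->B->L'->H->R'->G->plug->G
Char 2 ('E'): step: R->5, L=6; E->plug->E->R->E->L->G->refl->F->L'->B->R'->A->plug->A
Char 3 ('H'): step: R->6, L=6; H->plug->H->R->A->L->C->refl->A->L'->D->R'->D->plug->D
Char 4 ('H'): step: R->7, L=6; H->plug->H->R->G->L->E->refl->D->L'->C->R'->C->plug->B
Char 5 ('E'): step: R->0, L->7 (L advanced); E->plug->E->R->H->L->B->refl->H->L'->C->R'->A->plug->A

A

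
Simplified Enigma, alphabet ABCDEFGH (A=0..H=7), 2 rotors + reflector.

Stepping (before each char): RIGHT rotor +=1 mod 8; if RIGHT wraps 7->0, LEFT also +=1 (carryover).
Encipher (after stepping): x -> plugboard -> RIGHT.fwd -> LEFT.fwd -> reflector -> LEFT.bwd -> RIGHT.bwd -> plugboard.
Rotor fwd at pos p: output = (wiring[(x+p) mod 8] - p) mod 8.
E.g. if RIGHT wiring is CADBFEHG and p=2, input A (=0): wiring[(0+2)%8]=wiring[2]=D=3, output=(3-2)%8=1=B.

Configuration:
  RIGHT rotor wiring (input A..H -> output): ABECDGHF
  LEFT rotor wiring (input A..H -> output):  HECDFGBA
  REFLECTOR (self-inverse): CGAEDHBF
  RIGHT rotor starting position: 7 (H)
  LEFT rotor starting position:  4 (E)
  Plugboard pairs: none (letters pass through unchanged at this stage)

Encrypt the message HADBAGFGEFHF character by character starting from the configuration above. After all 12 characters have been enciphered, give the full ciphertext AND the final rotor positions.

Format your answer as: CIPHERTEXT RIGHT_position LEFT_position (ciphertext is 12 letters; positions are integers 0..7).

Char 1 ('H'): step: R->0, L->5 (L advanced); H->plug->H->R->F->L->F->refl->H->L'->E->R'->C->plug->C
Char 2 ('A'): step: R->1, L=5; A->plug->A->R->A->L->B->refl->G->L'->G->R'->F->plug->F
Char 3 ('D'): step: R->2, L=5; D->plug->D->R->E->L->H->refl->F->L'->F->R'->E->plug->E
Char 4 ('B'): step: R->3, L=5; B->plug->B->R->A->L->B->refl->G->L'->G->R'->G->plug->G
Char 5 ('A'): step: R->4, L=5; A->plug->A->R->H->L->A->refl->C->L'->D->R'->C->plug->C
Char 6 ('G'): step: R->5, L=5; G->plug->G->R->F->L->F->refl->H->L'->E->R'->E->plug->E
Char 7 ('F'): step: R->6, L=5; F->plug->F->R->E->L->H->refl->F->L'->F->R'->G->plug->G
Char 8 ('G'): step: R->7, L=5; G->plug->G->R->H->L->A->refl->C->L'->D->R'->E->plug->E
Char 9 ('E'): step: R->0, L->6 (L advanced); E->plug->E->R->D->L->G->refl->B->L'->C->R'->D->plug->D
Char 10 ('F'): step: R->1, L=6; F->plug->F->R->G->L->H->refl->F->L'->F->R'->E->plug->E
Char 11 ('H'): step: R->2, L=6; H->plug->H->R->H->L->A->refl->C->L'->B->R'->C->plug->C
Char 12 ('F'): step: R->3, L=6; F->plug->F->R->F->L->F->refl->H->L'->G->R'->G->plug->G
Final: ciphertext=CFEGCEGEDECG, RIGHT=3, LEFT=6

Answer: CFEGCEGEDECG 3 6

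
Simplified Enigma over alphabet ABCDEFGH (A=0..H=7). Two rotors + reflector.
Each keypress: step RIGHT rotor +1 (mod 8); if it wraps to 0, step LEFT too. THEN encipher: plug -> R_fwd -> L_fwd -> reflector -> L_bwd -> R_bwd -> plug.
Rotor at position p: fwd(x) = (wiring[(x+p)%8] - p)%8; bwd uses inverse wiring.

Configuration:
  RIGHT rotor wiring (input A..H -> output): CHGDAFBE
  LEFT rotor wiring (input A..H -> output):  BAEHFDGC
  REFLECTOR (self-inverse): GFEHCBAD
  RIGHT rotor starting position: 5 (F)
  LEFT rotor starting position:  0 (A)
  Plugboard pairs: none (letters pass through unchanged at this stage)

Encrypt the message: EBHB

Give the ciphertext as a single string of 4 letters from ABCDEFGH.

Answer: CADA

Derivation:
Char 1 ('E'): step: R->6, L=0; E->plug->E->R->A->L->B->refl->F->L'->E->R'->C->plug->C
Char 2 ('B'): step: R->7, L=0; B->plug->B->R->D->L->H->refl->D->L'->F->R'->A->plug->A
Char 3 ('H'): step: R->0, L->1 (L advanced); H->plug->H->R->E->L->C->refl->E->L'->D->R'->D->plug->D
Char 4 ('B'): step: R->1, L=1; B->plug->B->R->F->L->F->refl->B->L'->G->R'->A->plug->A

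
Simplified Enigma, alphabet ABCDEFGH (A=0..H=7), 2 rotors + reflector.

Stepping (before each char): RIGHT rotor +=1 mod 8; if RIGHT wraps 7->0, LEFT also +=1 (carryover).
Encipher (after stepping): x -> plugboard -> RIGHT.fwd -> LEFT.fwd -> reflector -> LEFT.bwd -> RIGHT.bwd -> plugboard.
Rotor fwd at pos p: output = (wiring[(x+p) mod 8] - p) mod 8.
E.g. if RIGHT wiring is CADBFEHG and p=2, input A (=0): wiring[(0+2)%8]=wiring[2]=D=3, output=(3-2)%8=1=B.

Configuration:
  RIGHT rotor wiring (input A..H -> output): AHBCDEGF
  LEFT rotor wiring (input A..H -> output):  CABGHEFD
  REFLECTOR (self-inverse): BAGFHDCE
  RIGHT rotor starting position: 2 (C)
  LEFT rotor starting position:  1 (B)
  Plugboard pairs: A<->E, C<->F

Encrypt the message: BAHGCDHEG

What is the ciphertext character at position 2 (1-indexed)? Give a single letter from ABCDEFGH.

Char 1 ('B'): step: R->3, L=1; B->plug->B->R->A->L->H->refl->E->L'->F->R'->F->plug->C
Char 2 ('A'): step: R->4, L=1; A->plug->E->R->E->L->D->refl->F->L'->C->R'->C->plug->F

F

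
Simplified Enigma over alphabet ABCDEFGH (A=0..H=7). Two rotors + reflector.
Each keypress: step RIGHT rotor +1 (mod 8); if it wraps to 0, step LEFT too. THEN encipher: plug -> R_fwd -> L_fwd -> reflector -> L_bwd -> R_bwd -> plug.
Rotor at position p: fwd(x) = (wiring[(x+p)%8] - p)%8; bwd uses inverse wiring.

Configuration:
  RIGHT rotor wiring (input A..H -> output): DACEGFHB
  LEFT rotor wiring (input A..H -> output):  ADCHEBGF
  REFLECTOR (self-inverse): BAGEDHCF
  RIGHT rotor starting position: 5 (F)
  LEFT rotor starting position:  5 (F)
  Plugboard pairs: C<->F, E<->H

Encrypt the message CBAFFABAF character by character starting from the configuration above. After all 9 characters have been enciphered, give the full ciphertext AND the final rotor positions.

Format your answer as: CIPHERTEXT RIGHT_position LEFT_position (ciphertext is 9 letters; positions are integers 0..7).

Answer: HGEBCBFCG 6 6

Derivation:
Char 1 ('C'): step: R->6, L=5; C->plug->F->R->G->L->C->refl->G->L'->E->R'->E->plug->H
Char 2 ('B'): step: R->7, L=5; B->plug->B->R->E->L->G->refl->C->L'->G->R'->G->plug->G
Char 3 ('A'): step: R->0, L->6 (L advanced); A->plug->A->R->D->L->F->refl->H->L'->B->R'->H->plug->E
Char 4 ('F'): step: R->1, L=6; F->plug->C->R->D->L->F->refl->H->L'->B->R'->B->plug->B
Char 5 ('F'): step: R->2, L=6; F->plug->C->R->E->L->E->refl->D->L'->H->R'->F->plug->C
Char 6 ('A'): step: R->3, L=6; A->plug->A->R->B->L->H->refl->F->L'->D->R'->B->plug->B
Char 7 ('B'): step: R->4, L=6; B->plug->B->R->B->L->H->refl->F->L'->D->R'->C->plug->F
Char 8 ('A'): step: R->5, L=6; A->plug->A->R->A->L->A->refl->B->L'->F->R'->F->plug->C
Char 9 ('F'): step: R->6, L=6; F->plug->C->R->F->L->B->refl->A->L'->A->R'->G->plug->G
Final: ciphertext=HGEBCBFCG, RIGHT=6, LEFT=6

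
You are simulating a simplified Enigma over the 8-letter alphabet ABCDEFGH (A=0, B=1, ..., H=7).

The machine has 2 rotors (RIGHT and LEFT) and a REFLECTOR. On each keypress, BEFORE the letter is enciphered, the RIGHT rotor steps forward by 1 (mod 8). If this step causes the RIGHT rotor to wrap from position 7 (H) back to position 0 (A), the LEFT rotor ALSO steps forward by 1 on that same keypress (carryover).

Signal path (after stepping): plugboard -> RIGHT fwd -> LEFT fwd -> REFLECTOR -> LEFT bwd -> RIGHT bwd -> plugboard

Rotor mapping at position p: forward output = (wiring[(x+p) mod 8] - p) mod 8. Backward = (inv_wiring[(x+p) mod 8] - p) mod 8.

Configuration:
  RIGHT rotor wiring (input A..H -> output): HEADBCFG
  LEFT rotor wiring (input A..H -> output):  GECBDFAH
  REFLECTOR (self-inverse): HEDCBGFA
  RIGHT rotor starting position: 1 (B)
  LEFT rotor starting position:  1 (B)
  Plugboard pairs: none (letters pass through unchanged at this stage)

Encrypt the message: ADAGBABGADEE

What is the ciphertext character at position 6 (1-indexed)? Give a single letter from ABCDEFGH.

Char 1 ('A'): step: R->2, L=1; A->plug->A->R->G->L->G->refl->F->L'->H->R'->C->plug->C
Char 2 ('D'): step: R->3, L=1; D->plug->D->R->C->L->A->refl->H->L'->F->R'->H->plug->H
Char 3 ('A'): step: R->4, L=1; A->plug->A->R->F->L->H->refl->A->L'->C->R'->D->plug->D
Char 4 ('G'): step: R->5, L=1; G->plug->G->R->G->L->G->refl->F->L'->H->R'->E->plug->E
Char 5 ('B'): step: R->6, L=1; B->plug->B->R->A->L->D->refl->C->L'->D->R'->G->plug->G
Char 6 ('A'): step: R->7, L=1; A->plug->A->R->H->L->F->refl->G->L'->G->R'->H->plug->H

H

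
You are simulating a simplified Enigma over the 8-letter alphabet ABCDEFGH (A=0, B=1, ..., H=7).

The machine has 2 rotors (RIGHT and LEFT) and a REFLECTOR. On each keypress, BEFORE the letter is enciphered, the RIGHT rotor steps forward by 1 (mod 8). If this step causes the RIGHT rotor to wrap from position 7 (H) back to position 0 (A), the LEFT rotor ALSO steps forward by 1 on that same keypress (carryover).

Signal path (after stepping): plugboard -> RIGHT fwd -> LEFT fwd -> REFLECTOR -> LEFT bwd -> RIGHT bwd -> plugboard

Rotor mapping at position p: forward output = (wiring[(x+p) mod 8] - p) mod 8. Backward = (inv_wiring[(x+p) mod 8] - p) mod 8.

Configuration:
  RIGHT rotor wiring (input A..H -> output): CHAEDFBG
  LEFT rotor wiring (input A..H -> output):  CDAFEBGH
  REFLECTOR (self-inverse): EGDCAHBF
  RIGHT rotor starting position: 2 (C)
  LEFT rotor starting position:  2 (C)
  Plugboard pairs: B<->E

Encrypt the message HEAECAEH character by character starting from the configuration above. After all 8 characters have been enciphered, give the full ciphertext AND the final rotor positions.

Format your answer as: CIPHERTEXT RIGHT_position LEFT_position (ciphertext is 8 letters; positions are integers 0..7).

Answer: BDGHAGGB 2 3

Derivation:
Char 1 ('H'): step: R->3, L=2; H->plug->H->R->F->L->F->refl->H->L'->D->R'->E->plug->B
Char 2 ('E'): step: R->4, L=2; E->plug->B->R->B->L->D->refl->C->L'->C->R'->D->plug->D
Char 3 ('A'): step: R->5, L=2; A->plug->A->R->A->L->G->refl->B->L'->H->R'->G->plug->G
Char 4 ('E'): step: R->6, L=2; E->plug->B->R->A->L->G->refl->B->L'->H->R'->H->plug->H
Char 5 ('C'): step: R->7, L=2; C->plug->C->R->A->L->G->refl->B->L'->H->R'->A->plug->A
Char 6 ('A'): step: R->0, L->3 (L advanced); A->plug->A->R->C->L->G->refl->B->L'->B->R'->G->plug->G
Char 7 ('E'): step: R->1, L=3; E->plug->B->R->H->L->F->refl->H->L'->F->R'->G->plug->G
Char 8 ('H'): step: R->2, L=3; H->plug->H->R->F->L->H->refl->F->L'->H->R'->E->plug->B
Final: ciphertext=BDGHAGGB, RIGHT=2, LEFT=3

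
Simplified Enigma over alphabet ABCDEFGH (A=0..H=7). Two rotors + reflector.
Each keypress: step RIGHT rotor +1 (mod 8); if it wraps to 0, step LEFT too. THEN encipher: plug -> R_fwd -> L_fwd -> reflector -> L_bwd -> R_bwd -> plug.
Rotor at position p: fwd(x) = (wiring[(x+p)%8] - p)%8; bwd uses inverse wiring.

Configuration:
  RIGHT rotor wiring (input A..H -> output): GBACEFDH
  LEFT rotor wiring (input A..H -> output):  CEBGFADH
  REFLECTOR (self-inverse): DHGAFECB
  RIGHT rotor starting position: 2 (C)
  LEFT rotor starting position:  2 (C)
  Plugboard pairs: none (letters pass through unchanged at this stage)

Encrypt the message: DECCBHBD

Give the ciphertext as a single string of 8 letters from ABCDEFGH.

Answer: EHBFEBCB

Derivation:
Char 1 ('D'): step: R->3, L=2; D->plug->D->R->A->L->H->refl->B->L'->E->R'->E->plug->E
Char 2 ('E'): step: R->4, L=2; E->plug->E->R->C->L->D->refl->A->L'->G->R'->H->plug->H
Char 3 ('C'): step: R->5, L=2; C->plug->C->R->C->L->D->refl->A->L'->G->R'->B->plug->B
Char 4 ('C'): step: R->6, L=2; C->plug->C->R->A->L->H->refl->B->L'->E->R'->F->plug->F
Char 5 ('B'): step: R->7, L=2; B->plug->B->R->H->L->C->refl->G->L'->D->R'->E->plug->E
Char 6 ('H'): step: R->0, L->3 (L advanced); H->plug->H->R->H->L->G->refl->C->L'->B->R'->B->plug->B
Char 7 ('B'): step: R->1, L=3; B->plug->B->R->H->L->G->refl->C->L'->B->R'->C->plug->C
Char 8 ('D'): step: R->2, L=3; D->plug->D->R->D->L->A->refl->D->L'->A->R'->B->plug->B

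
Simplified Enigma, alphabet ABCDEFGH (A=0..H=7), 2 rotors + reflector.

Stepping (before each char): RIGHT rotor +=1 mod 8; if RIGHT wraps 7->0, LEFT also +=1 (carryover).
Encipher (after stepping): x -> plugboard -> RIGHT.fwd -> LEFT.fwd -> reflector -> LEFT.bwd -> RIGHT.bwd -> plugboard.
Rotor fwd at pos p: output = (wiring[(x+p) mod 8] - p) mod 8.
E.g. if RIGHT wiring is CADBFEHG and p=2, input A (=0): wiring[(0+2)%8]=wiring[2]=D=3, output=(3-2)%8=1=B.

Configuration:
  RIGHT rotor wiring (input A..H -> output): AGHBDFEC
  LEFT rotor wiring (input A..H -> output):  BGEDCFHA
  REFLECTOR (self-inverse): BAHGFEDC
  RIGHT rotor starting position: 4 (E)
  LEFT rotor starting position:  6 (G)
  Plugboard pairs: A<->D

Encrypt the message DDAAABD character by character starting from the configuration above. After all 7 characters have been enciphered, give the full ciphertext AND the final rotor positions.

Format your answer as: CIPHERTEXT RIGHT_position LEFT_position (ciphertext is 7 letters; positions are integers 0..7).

Char 1 ('D'): step: R->5, L=6; D->plug->A->R->A->L->B->refl->A->L'->D->R'->D->plug->A
Char 2 ('D'): step: R->6, L=6; D->plug->A->R->G->L->E->refl->F->L'->F->R'->G->plug->G
Char 3 ('A'): step: R->7, L=6; A->plug->D->R->A->L->B->refl->A->L'->D->R'->A->plug->D
Char 4 ('A'): step: R->0, L->7 (L advanced); A->plug->D->R->B->L->C->refl->H->L'->C->R'->H->plug->H
Char 5 ('A'): step: R->1, L=7; A->plug->D->R->C->L->H->refl->C->L'->B->R'->G->plug->G
Char 6 ('B'): step: R->2, L=7; B->plug->B->R->H->L->A->refl->B->L'->A->R'->F->plug->F
Char 7 ('D'): step: R->3, L=7; D->plug->A->R->G->L->G->refl->D->L'->F->R'->F->plug->F
Final: ciphertext=AGDHGFF, RIGHT=3, LEFT=7

Answer: AGDHGFF 3 7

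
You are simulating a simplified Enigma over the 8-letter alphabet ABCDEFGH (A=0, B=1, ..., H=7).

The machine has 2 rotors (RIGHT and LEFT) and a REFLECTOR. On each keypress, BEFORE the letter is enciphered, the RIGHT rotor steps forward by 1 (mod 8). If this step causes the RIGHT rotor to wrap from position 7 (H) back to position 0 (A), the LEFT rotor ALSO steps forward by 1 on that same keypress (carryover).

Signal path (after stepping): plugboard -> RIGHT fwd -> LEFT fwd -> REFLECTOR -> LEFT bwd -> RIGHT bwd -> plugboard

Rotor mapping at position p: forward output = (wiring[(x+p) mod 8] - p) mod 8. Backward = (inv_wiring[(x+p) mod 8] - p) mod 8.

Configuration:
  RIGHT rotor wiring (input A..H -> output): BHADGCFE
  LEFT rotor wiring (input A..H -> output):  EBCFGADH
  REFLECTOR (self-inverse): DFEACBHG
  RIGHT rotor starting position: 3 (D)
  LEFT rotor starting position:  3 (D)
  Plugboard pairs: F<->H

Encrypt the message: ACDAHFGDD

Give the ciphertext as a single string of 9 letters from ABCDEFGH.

Answer: EGCBEEFHC

Derivation:
Char 1 ('A'): step: R->4, L=3; A->plug->A->R->C->L->F->refl->B->L'->F->R'->E->plug->E
Char 2 ('C'): step: R->5, L=3; C->plug->C->R->H->L->H->refl->G->L'->G->R'->G->plug->G
Char 3 ('D'): step: R->6, L=3; D->plug->D->R->B->L->D->refl->A->L'->D->R'->C->plug->C
Char 4 ('A'): step: R->7, L=3; A->plug->A->R->F->L->B->refl->F->L'->C->R'->B->plug->B
Char 5 ('H'): step: R->0, L->4 (L advanced); H->plug->F->R->C->L->H->refl->G->L'->G->R'->E->plug->E
Char 6 ('F'): step: R->1, L=4; F->plug->H->R->A->L->C->refl->E->L'->B->R'->E->plug->E
Char 7 ('G'): step: R->2, L=4; G->plug->G->R->H->L->B->refl->F->L'->F->R'->H->plug->F
Char 8 ('D'): step: R->3, L=4; D->plug->D->R->C->L->H->refl->G->L'->G->R'->F->plug->H
Char 9 ('D'): step: R->4, L=4; D->plug->D->R->A->L->C->refl->E->L'->B->R'->C->plug->C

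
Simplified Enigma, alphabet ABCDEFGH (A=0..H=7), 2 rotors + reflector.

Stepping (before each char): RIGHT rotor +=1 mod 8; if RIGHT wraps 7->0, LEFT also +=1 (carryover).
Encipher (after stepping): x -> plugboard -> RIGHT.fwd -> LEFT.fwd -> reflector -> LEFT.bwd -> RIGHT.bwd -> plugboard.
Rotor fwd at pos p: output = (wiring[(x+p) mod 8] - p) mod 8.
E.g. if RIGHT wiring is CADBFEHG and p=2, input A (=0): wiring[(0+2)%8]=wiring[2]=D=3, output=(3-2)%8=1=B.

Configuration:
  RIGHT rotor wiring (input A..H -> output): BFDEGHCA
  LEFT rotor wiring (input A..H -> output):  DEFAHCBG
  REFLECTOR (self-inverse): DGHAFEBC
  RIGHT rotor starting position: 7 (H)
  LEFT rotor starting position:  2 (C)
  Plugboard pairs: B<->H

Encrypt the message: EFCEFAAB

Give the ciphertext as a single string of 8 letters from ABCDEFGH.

Answer: CBDCBGEC

Derivation:
Char 1 ('E'): step: R->0, L->3 (L advanced); E->plug->E->R->G->L->B->refl->G->L'->D->R'->C->plug->C
Char 2 ('F'): step: R->1, L=3; F->plug->F->R->B->L->E->refl->F->L'->A->R'->H->plug->B
Char 3 ('C'): step: R->2, L=3; C->plug->C->R->E->L->D->refl->A->L'->F->R'->D->plug->D
Char 4 ('E'): step: R->3, L=3; E->plug->E->R->F->L->A->refl->D->L'->E->R'->C->plug->C
Char 5 ('F'): step: R->4, L=3; F->plug->F->R->B->L->E->refl->F->L'->A->R'->H->plug->B
Char 6 ('A'): step: R->5, L=3; A->plug->A->R->C->L->H->refl->C->L'->H->R'->G->plug->G
Char 7 ('A'): step: R->6, L=3; A->plug->A->R->E->L->D->refl->A->L'->F->R'->E->plug->E
Char 8 ('B'): step: R->7, L=3; B->plug->H->R->D->L->G->refl->B->L'->G->R'->C->plug->C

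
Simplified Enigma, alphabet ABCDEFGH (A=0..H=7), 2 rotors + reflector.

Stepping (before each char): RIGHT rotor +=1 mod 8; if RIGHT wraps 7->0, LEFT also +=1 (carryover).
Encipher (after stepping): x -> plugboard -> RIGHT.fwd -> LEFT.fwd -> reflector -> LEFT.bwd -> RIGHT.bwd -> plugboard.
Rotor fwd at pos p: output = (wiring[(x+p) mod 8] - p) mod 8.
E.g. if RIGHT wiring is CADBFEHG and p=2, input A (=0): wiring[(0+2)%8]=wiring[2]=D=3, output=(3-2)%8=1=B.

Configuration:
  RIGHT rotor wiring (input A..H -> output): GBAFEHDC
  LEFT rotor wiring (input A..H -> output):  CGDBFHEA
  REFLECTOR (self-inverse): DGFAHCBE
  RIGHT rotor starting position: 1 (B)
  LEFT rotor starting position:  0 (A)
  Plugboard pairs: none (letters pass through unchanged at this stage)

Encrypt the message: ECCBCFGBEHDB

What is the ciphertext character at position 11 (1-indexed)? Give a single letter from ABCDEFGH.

Char 1 ('E'): step: R->2, L=0; E->plug->E->R->B->L->G->refl->B->L'->D->R'->B->plug->B
Char 2 ('C'): step: R->3, L=0; C->plug->C->R->E->L->F->refl->C->L'->A->R'->D->plug->D
Char 3 ('C'): step: R->4, L=0; C->plug->C->R->H->L->A->refl->D->L'->C->R'->E->plug->E
Char 4 ('B'): step: R->5, L=0; B->plug->B->R->G->L->E->refl->H->L'->F->R'->C->plug->C
Char 5 ('C'): step: R->6, L=0; C->plug->C->R->A->L->C->refl->F->L'->E->R'->B->plug->B
Char 6 ('F'): step: R->7, L=0; F->plug->F->R->F->L->H->refl->E->L'->G->R'->E->plug->E
Char 7 ('G'): step: R->0, L->1 (L advanced); G->plug->G->R->D->L->E->refl->H->L'->G->R'->A->plug->A
Char 8 ('B'): step: R->1, L=1; B->plug->B->R->H->L->B->refl->G->L'->E->R'->C->plug->C
Char 9 ('E'): step: R->2, L=1; E->plug->E->R->B->L->C->refl->F->L'->A->R'->F->plug->F
Char 10 ('H'): step: R->3, L=1; H->plug->H->R->F->L->D->refl->A->L'->C->R'->A->plug->A
Char 11 ('D'): step: R->4, L=1; D->plug->D->R->G->L->H->refl->E->L'->D->R'->B->plug->B

B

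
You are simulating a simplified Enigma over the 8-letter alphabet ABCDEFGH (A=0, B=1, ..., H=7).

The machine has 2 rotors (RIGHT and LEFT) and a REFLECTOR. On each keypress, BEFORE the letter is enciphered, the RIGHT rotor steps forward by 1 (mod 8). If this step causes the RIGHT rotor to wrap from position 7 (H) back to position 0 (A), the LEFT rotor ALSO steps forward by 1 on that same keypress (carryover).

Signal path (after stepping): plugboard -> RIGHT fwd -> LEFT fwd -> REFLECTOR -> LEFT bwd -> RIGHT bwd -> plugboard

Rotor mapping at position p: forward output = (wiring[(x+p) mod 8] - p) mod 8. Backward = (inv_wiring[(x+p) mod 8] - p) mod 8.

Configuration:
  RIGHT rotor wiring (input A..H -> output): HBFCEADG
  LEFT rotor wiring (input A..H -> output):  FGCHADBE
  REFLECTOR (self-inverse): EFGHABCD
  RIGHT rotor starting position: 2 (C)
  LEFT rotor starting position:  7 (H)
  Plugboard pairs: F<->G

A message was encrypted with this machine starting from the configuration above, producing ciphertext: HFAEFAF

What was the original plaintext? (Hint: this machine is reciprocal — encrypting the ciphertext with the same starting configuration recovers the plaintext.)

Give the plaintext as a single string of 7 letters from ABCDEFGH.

Char 1 ('H'): step: R->3, L=7; H->plug->H->R->C->L->H->refl->D->L'->D->R'->E->plug->E
Char 2 ('F'): step: R->4, L=7; F->plug->G->R->B->L->G->refl->C->L'->H->R'->C->plug->C
Char 3 ('A'): step: R->5, L=7; A->plug->A->R->D->L->D->refl->H->L'->C->R'->D->plug->D
Char 4 ('E'): step: R->6, L=7; E->plug->E->R->H->L->C->refl->G->L'->B->R'->C->plug->C
Char 5 ('F'): step: R->7, L=7; F->plug->G->R->B->L->G->refl->C->L'->H->R'->A->plug->A
Char 6 ('A'): step: R->0, L->0 (L advanced); A->plug->A->R->H->L->E->refl->A->L'->E->R'->E->plug->E
Char 7 ('F'): step: R->1, L=0; F->plug->G->R->F->L->D->refl->H->L'->D->R'->D->plug->D

Answer: ECDCAED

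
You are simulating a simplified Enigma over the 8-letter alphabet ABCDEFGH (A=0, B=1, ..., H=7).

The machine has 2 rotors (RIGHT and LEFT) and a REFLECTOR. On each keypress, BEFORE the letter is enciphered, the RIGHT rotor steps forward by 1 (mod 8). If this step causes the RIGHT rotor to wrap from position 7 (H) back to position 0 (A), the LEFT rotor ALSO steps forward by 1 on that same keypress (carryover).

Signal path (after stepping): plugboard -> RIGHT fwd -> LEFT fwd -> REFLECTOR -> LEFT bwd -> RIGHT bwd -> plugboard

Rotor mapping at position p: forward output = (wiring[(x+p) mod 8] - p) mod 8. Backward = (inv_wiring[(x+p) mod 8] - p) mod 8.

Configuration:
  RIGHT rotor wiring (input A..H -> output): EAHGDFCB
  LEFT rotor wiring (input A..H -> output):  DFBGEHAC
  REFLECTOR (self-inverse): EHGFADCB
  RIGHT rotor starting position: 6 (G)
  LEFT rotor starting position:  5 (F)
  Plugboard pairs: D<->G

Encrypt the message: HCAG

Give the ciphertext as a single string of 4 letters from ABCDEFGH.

Char 1 ('H'): step: R->7, L=5; H->plug->H->R->D->L->G->refl->C->L'->A->R'->D->plug->G
Char 2 ('C'): step: R->0, L->6 (L advanced); C->plug->C->R->H->L->B->refl->H->L'->D->R'->E->plug->E
Char 3 ('A'): step: R->1, L=6; A->plug->A->R->H->L->B->refl->H->L'->D->R'->H->plug->H
Char 4 ('G'): step: R->2, L=6; G->plug->D->R->D->L->H->refl->B->L'->H->R'->F->plug->F

Answer: GEHF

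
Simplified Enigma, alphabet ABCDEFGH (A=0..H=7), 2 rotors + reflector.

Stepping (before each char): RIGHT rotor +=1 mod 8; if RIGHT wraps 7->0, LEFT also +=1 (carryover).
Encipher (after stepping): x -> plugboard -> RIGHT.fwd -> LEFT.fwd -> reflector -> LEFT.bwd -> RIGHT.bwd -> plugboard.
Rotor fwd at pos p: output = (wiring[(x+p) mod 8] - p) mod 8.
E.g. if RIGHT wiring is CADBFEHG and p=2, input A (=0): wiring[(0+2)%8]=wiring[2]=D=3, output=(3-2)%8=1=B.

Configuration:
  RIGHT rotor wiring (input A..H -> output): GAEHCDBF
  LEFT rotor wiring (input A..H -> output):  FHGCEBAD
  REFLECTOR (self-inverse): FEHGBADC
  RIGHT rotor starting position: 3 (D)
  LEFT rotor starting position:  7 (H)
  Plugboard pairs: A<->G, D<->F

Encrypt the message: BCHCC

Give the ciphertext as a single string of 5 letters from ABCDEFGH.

Answer: ADFAH

Derivation:
Char 1 ('B'): step: R->4, L=7; B->plug->B->R->H->L->B->refl->E->L'->A->R'->G->plug->A
Char 2 ('C'): step: R->5, L=7; C->plug->C->R->A->L->E->refl->B->L'->H->R'->F->plug->D
Char 3 ('H'): step: R->6, L=7; H->plug->H->R->F->L->F->refl->A->L'->C->R'->D->plug->F
Char 4 ('C'): step: R->7, L=7; C->plug->C->R->B->L->G->refl->D->L'->E->R'->G->plug->A
Char 5 ('C'): step: R->0, L->0 (L advanced); C->plug->C->R->E->L->E->refl->B->L'->F->R'->H->plug->H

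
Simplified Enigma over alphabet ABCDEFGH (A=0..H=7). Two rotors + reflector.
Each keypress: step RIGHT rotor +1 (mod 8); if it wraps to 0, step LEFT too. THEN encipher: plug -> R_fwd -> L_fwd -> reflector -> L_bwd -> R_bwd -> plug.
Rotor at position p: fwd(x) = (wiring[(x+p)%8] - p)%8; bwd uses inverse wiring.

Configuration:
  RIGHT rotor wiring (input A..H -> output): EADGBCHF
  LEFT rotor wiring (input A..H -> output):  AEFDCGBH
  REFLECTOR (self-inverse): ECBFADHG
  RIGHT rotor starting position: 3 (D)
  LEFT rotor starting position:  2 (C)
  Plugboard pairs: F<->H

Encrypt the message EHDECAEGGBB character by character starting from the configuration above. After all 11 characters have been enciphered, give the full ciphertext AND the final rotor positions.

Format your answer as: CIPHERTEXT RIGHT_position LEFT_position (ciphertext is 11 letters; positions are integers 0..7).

Answer: AFGCEHGEBAC 6 3

Derivation:
Char 1 ('E'): step: R->4, L=2; E->plug->E->R->A->L->D->refl->F->L'->F->R'->A->plug->A
Char 2 ('H'): step: R->5, L=2; H->plug->F->R->G->L->G->refl->H->L'->E->R'->H->plug->F
Char 3 ('D'): step: R->6, L=2; D->plug->D->R->C->L->A->refl->E->L'->D->R'->G->plug->G
Char 4 ('E'): step: R->7, L=2; E->plug->E->R->H->L->C->refl->B->L'->B->R'->C->plug->C
Char 5 ('C'): step: R->0, L->3 (L advanced); C->plug->C->R->D->L->G->refl->H->L'->B->R'->E->plug->E
Char 6 ('A'): step: R->1, L=3; A->plug->A->R->H->L->C->refl->B->L'->G->R'->F->plug->H
Char 7 ('E'): step: R->2, L=3; E->plug->E->R->F->L->F->refl->D->L'->C->R'->G->plug->G
Char 8 ('G'): step: R->3, L=3; G->plug->G->R->F->L->F->refl->D->L'->C->R'->E->plug->E
Char 9 ('G'): step: R->4, L=3; G->plug->G->R->H->L->C->refl->B->L'->G->R'->B->plug->B
Char 10 ('B'): step: R->5, L=3; B->plug->B->R->C->L->D->refl->F->L'->F->R'->A->plug->A
Char 11 ('B'): step: R->6, L=3; B->plug->B->R->H->L->C->refl->B->L'->G->R'->C->plug->C
Final: ciphertext=AFGCEHGEBAC, RIGHT=6, LEFT=3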